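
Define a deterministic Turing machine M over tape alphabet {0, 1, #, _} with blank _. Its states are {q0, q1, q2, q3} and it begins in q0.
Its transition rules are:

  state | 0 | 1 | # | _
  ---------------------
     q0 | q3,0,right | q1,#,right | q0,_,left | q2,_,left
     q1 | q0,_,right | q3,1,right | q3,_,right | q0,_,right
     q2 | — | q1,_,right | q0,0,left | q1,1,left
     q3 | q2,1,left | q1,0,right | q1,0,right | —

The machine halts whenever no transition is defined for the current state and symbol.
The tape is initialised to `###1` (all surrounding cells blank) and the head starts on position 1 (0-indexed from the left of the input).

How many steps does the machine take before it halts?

26

state=q0 head=1 tape=___#[#]#1   (q0,#)→(q0,_,left)
state=q0 head=0 tape=___[#]_#1   (q0,#)→(q0,_,left)
state=q0 head=-1 tape=__[_]__#1   (q0,_)→(q2,_,left)
state=q2 head=-2 tape=_[_]___#1   (q2,_)→(q1,1,left)
state=q1 head=-3 tape=[_]1___#1   (q1,_)→(q0,_,right)
state=q0 head=-2 tape=_[1]___#1   (q0,1)→(q1,#,right)
state=q1 head=-1 tape=_#[_]__#1   (q1,_)→(q0,_,right)
state=q0 head=0 tape=_#_[_]_#1   (q0,_)→(q2,_,left)
state=q2 head=-1 tape=_#[_]__#1   (q2,_)→(q1,1,left)
state=q1 head=-2 tape=_[#]1__#1   (q1,#)→(q3,_,right)
state=q3 head=-1 tape=__[1]__#1   (q3,1)→(q1,0,right)
state=q1 head=0 tape=__0[_]_#1   (q1,_)→(q0,_,right)
state=q0 head=1 tape=__0_[_]#1   (q0,_)→(q2,_,left)
state=q2 head=0 tape=__0[_]_#1   (q2,_)→(q1,1,left)
state=q1 head=-1 tape=__[0]1_#1   (q1,0)→(q0,_,right)
state=q0 head=0 tape=___[1]_#1   (q0,1)→(q1,#,right)
state=q1 head=1 tape=___#[_]#1   (q1,_)→(q0,_,right)
state=q0 head=2 tape=___#_[#]1   (q0,#)→(q0,_,left)
state=q0 head=1 tape=___#[_]_1   (q0,_)→(q2,_,left)
state=q2 head=0 tape=___[#]__1   (q2,#)→(q0,0,left)
state=q0 head=-1 tape=__[_]0__1   (q0,_)→(q2,_,left)
state=q2 head=-2 tape=_[_]_0__1   (q2,_)→(q1,1,left)
state=q1 head=-3 tape=[_]1_0__1   (q1,_)→(q0,_,right)
state=q0 head=-2 tape=_[1]_0__1   (q0,1)→(q1,#,right)
state=q1 head=-1 tape=_#[_]0__1   (q1,_)→(q0,_,right)
state=q0 head=0 tape=_#_[0]__1   (q0,0)→(q3,0,right)
state=q3 head=1 tape=_#_0[_]_1
M halts after 26 transitions.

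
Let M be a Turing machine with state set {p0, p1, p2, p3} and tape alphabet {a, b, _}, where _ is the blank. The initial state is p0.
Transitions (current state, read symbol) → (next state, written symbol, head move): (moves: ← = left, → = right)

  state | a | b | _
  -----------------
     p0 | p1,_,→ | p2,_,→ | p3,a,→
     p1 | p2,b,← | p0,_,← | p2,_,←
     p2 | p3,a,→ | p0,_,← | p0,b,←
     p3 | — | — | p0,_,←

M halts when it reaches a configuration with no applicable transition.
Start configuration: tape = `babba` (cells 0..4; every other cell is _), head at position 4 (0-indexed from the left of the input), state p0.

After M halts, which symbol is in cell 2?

_

state=p0 head=4 tape=_babb[a]_   (p0,a)→(p1,_,→)
state=p1 head=5 tape=_babb_[_]   (p1,_)→(p2,_,←)
state=p2 head=4 tape=_babb[_]_   (p2,_)→(p0,b,←)
state=p0 head=3 tape=_bab[b]b_   (p0,b)→(p2,_,→)
state=p2 head=4 tape=_bab_[b]_   (p2,b)→(p0,_,←)
state=p0 head=3 tape=_bab[_]__   (p0,_)→(p3,a,→)
state=p3 head=4 tape=_baba[_]_   (p3,_)→(p0,_,←)
state=p0 head=3 tape=_bab[a]__   (p0,a)→(p1,_,→)
state=p1 head=4 tape=_bab_[_]_   (p1,_)→(p2,_,←)
state=p2 head=3 tape=_bab[_]__   (p2,_)→(p0,b,←)
state=p0 head=2 tape=_ba[b]b__   (p0,b)→(p2,_,→)
state=p2 head=3 tape=_ba_[b]__   (p2,b)→(p0,_,←)
state=p0 head=2 tape=_ba[_]___   (p0,_)→(p3,a,→)
state=p3 head=3 tape=_baa[_]__   (p3,_)→(p0,_,←)
state=p0 head=2 tape=_ba[a]___   (p0,a)→(p1,_,→)
state=p1 head=3 tape=_ba_[_]__   (p1,_)→(p2,_,←)
state=p2 head=2 tape=_ba[_]___   (p2,_)→(p0,b,←)
state=p0 head=1 tape=_b[a]b___   (p0,a)→(p1,_,→)
state=p1 head=2 tape=_b_[b]___   (p1,b)→(p0,_,←)
state=p0 head=1 tape=_b[_]____   (p0,_)→(p3,a,→)
state=p3 head=2 tape=_ba[_]___   (p3,_)→(p0,_,←)
state=p0 head=1 tape=_b[a]____   (p0,a)→(p1,_,→)
state=p1 head=2 tape=_b_[_]___   (p1,_)→(p2,_,←)
state=p2 head=1 tape=_b[_]____   (p2,_)→(p0,b,←)
state=p0 head=0 tape=_[b]b____   (p0,b)→(p2,_,→)
state=p2 head=1 tape=__[b]____   (p2,b)→(p0,_,←)
state=p0 head=0 tape=_[_]_____   (p0,_)→(p3,a,→)
state=p3 head=1 tape=_a[_]____   (p3,_)→(p0,_,←)
state=p0 head=0 tape=_[a]_____   (p0,a)→(p1,_,→)
state=p1 head=1 tape=__[_]____   (p1,_)→(p2,_,←)
state=p2 head=0 tape=_[_]_____   (p2,_)→(p0,b,←)
state=p0 head=-1 tape=[_]b_____   (p0,_)→(p3,a,→)
state=p3 head=0 tape=a[b]_____
Cell 2 holds _ when M halts.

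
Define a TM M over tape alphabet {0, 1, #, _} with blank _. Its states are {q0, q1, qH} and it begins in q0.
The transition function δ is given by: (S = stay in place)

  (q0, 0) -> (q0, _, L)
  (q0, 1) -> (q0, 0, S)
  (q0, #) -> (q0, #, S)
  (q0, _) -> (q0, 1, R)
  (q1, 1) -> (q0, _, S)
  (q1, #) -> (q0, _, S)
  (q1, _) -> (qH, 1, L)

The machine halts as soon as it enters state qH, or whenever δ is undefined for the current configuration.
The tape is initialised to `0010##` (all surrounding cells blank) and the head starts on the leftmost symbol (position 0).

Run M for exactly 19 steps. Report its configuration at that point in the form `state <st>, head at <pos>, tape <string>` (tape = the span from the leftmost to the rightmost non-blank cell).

state=q0 head=0 tape=__[0]010##   (q0,0)→(q0,_,L)
state=q0 head=-1 tape=_[_]_010##   (q0,_)→(q0,1,R)
state=q0 head=0 tape=_1[_]010##   (q0,_)→(q0,1,R)
state=q0 head=1 tape=_11[0]10##   (q0,0)→(q0,_,L)
state=q0 head=0 tape=_1[1]_10##   (q0,1)→(q0,0,S)
state=q0 head=0 tape=_1[0]_10##   (q0,0)→(q0,_,L)
state=q0 head=-1 tape=_[1]__10##   (q0,1)→(q0,0,S)
state=q0 head=-1 tape=_[0]__10##   (q0,0)→(q0,_,L)
state=q0 head=-2 tape=[_]___10##   (q0,_)→(q0,1,R)
state=q0 head=-1 tape=1[_]__10##   (q0,_)→(q0,1,R)
state=q0 head=0 tape=11[_]_10##   (q0,_)→(q0,1,R)
state=q0 head=1 tape=111[_]10##   (q0,_)→(q0,1,R)
state=q0 head=2 tape=1111[1]0##   (q0,1)→(q0,0,S)
state=q0 head=2 tape=1111[0]0##   (q0,0)→(q0,_,L)
state=q0 head=1 tape=111[1]_0##   (q0,1)→(q0,0,S)
state=q0 head=1 tape=111[0]_0##   (q0,0)→(q0,_,L)
state=q0 head=0 tape=11[1]__0##   (q0,1)→(q0,0,S)
state=q0 head=0 tape=11[0]__0##   (q0,0)→(q0,_,L)
state=q0 head=-1 tape=1[1]___0##   (q0,1)→(q0,0,S)
state=q0 head=-1 tape=1[0]___0##
After 19 steps: state q0, head at -1, tape 10___0##.

state q0, head at -1, tape 10___0##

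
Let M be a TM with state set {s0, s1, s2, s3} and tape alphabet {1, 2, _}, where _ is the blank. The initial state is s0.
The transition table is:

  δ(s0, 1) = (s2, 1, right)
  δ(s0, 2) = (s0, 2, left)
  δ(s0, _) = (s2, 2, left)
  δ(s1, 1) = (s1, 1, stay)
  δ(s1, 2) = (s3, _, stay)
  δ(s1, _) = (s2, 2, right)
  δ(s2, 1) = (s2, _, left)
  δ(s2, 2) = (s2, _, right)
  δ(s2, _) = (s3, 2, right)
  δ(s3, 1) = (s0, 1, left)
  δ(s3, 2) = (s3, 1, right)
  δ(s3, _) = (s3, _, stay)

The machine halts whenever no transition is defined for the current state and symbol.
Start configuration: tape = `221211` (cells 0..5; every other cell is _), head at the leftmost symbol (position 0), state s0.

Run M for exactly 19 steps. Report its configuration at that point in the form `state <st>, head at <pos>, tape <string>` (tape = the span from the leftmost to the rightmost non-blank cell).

state s3, head at 0, tape 2___211

state=s0 head=0 tape=__[2]21211   (s0,2)→(s0,2,left)
state=s0 head=-1 tape=_[_]221211   (s0,_)→(s2,2,left)
state=s2 head=-2 tape=[_]2221211   (s2,_)→(s3,2,right)
state=s3 head=-1 tape=2[2]221211   (s3,2)→(s3,1,right)
state=s3 head=0 tape=21[2]21211   (s3,2)→(s3,1,right)
state=s3 head=1 tape=211[2]1211   (s3,2)→(s3,1,right)
state=s3 head=2 tape=2111[1]211   (s3,1)→(s0,1,left)
state=s0 head=1 tape=211[1]1211   (s0,1)→(s2,1,right)
state=s2 head=2 tape=2111[1]211   (s2,1)→(s2,_,left)
state=s2 head=1 tape=211[1]_211   (s2,1)→(s2,_,left)
state=s2 head=0 tape=21[1]__211   (s2,1)→(s2,_,left)
state=s2 head=-1 tape=2[1]___211   (s2,1)→(s2,_,left)
state=s2 head=-2 tape=[2]____211   (s2,2)→(s2,_,right)
state=s2 head=-1 tape=_[_]___211   (s2,_)→(s3,2,right)
state=s3 head=0 tape=_2[_]__211   (s3,_)→(s3,_,stay)
state=s3 head=0 tape=_2[_]__211   (s3,_)→(s3,_,stay)
state=s3 head=0 tape=_2[_]__211   (s3,_)→(s3,_,stay)
state=s3 head=0 tape=_2[_]__211   (s3,_)→(s3,_,stay)
state=s3 head=0 tape=_2[_]__211   (s3,_)→(s3,_,stay)
state=s3 head=0 tape=_2[_]__211
After 19 steps: state s3, head at 0, tape 2___211.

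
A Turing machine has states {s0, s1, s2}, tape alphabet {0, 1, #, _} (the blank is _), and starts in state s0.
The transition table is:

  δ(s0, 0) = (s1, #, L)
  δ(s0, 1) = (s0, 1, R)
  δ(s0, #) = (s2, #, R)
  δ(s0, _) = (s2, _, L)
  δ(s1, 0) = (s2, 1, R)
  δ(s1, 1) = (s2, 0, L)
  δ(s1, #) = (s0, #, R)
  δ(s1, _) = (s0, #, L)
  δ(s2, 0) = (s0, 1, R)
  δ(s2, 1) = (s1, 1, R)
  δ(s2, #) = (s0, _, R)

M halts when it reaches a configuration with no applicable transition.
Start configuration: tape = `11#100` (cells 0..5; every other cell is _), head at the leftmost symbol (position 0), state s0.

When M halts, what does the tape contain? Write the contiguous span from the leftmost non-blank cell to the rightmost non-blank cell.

11#111#

s0 | [1]1#100__   read 1 → write 1, move R, go to s0
s0 | 1[1]#100__   read 1 → write 1, move R, go to s0
s0 | 11[#]100__   read # → write #, move R, go to s2
s2 | 11#[1]00__   read 1 → write 1, move R, go to s1
s1 | 11#1[0]0__   read 0 → write 1, move R, go to s2
s2 | 11#11[0]__   read 0 → write 1, move R, go to s0
s0 | 11#111[_]_   read _ → write _, move L, go to s2
s2 | 11#11[1]__   read 1 → write 1, move R, go to s1
s1 | 11#111[_]_   read _ → write #, move L, go to s0
s0 | 11#11[1]#_   read 1 → write 1, move R, go to s0
s0 | 11#111[#]_   read # → write #, move R, go to s2
s2 | 11#111#[_]
The non-blank tape span at halt is 11#111#.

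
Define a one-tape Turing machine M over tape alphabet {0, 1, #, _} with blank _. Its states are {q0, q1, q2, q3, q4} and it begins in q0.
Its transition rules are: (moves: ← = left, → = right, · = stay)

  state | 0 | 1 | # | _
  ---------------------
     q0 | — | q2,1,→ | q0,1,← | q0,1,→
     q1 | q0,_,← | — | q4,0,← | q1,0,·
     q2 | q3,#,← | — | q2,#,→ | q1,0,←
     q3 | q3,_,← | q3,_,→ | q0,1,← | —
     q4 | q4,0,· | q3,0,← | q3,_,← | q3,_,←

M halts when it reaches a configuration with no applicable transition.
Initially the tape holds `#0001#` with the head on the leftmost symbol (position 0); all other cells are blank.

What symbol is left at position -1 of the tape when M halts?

q0 | _[#]0001#   read # → write 1, move ←, go to q0
q0 | [_]10001#   read _ → write 1, move →, go to q0
q0 | 1[1]0001#   read 1 → write 1, move →, go to q2
q2 | 11[0]001#   read 0 → write #, move ←, go to q3
q3 | 1[1]#001#   read 1 → write _, move →, go to q3
q3 | 1_[#]001#   read # → write 1, move ←, go to q0
q0 | 1[_]1001#   read _ → write 1, move →, go to q0
q0 | 11[1]001#   read 1 → write 1, move →, go to q2
q2 | 111[0]01#   read 0 → write #, move ←, go to q3
q3 | 11[1]#01#   read 1 → write _, move →, go to q3
q3 | 11_[#]01#   read # → write 1, move ←, go to q0
q0 | 11[_]101#   read _ → write 1, move →, go to q0
q0 | 111[1]01#   read 1 → write 1, move →, go to q2
q2 | 1111[0]1#   read 0 → write #, move ←, go to q3
q3 | 111[1]#1#   read 1 → write _, move →, go to q3
q3 | 111_[#]1#   read # → write 1, move ←, go to q0
q0 | 111[_]11#   read _ → write 1, move →, go to q0
q0 | 1111[1]1#   read 1 → write 1, move →, go to q2
q2 | 11111[1]#
Cell -1 holds 1 when M halts.

1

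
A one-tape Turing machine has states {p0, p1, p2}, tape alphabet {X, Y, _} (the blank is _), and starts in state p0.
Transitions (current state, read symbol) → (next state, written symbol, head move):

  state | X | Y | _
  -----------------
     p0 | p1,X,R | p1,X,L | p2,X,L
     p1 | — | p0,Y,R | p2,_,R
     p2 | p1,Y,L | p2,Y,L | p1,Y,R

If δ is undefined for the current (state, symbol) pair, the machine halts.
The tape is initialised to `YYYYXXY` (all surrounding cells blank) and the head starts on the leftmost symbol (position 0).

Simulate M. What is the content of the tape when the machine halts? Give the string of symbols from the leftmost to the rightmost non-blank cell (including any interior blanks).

YYXYXXXY

state=p0 head=0 tape=_[Y]YYYXXY   (p0,Y)→(p1,X,L)
state=p1 head=-1 tape=[_]XYYYXXY   (p1,_)→(p2,_,R)
state=p2 head=0 tape=_[X]YYYXXY   (p2,X)→(p1,Y,L)
state=p1 head=-1 tape=[_]YYYYXXY   (p1,_)→(p2,_,R)
state=p2 head=0 tape=_[Y]YYYXXY   (p2,Y)→(p2,Y,L)
state=p2 head=-1 tape=[_]YYYYXXY   (p2,_)→(p1,Y,R)
state=p1 head=0 tape=Y[Y]YYYXXY   (p1,Y)→(p0,Y,R)
state=p0 head=1 tape=YY[Y]YYXXY   (p0,Y)→(p1,X,L)
state=p1 head=0 tape=Y[Y]XYYXXY   (p1,Y)→(p0,Y,R)
state=p0 head=1 tape=YY[X]YYXXY   (p0,X)→(p1,X,R)
state=p1 head=2 tape=YYX[Y]YXXY   (p1,Y)→(p0,Y,R)
state=p0 head=3 tape=YYXY[Y]XXY   (p0,Y)→(p1,X,L)
state=p1 head=2 tape=YYX[Y]XXXY   (p1,Y)→(p0,Y,R)
state=p0 head=3 tape=YYXY[X]XXY   (p0,X)→(p1,X,R)
state=p1 head=4 tape=YYXYX[X]XY
The non-blank tape span at halt is YYXYXXXY.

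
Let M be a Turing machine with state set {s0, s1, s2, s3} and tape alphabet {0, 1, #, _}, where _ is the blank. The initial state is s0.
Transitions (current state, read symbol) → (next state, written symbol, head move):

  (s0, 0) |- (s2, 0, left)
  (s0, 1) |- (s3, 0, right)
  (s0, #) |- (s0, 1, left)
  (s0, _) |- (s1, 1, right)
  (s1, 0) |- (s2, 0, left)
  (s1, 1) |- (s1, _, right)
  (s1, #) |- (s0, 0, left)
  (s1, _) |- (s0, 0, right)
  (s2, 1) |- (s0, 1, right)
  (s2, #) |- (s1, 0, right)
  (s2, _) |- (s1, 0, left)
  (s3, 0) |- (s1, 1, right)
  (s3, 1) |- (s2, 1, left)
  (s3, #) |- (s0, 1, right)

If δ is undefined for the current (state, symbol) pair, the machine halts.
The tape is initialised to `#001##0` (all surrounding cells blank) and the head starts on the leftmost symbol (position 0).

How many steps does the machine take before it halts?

s0 | __[#]001##0   read # → write 1, move left, go to s0
s0 | _[_]1001##0   read _ → write 1, move right, go to s1
s1 | _1[1]001##0   read 1 → write _, move right, go to s1
s1 | _1_[0]01##0   read 0 → write 0, move left, go to s2
s2 | _1[_]001##0   read _ → write 0, move left, go to s1
s1 | _[1]0001##0   read 1 → write _, move right, go to s1
s1 | __[0]001##0   read 0 → write 0, move left, go to s2
s2 | _[_]0001##0   read _ → write 0, move left, go to s1
s1 | [_]00001##0   read _ → write 0, move right, go to s0
s0 | 0[0]0001##0   read 0 → write 0, move left, go to s2
s2 | [0]00001##0
M halts after 10 transitions.

10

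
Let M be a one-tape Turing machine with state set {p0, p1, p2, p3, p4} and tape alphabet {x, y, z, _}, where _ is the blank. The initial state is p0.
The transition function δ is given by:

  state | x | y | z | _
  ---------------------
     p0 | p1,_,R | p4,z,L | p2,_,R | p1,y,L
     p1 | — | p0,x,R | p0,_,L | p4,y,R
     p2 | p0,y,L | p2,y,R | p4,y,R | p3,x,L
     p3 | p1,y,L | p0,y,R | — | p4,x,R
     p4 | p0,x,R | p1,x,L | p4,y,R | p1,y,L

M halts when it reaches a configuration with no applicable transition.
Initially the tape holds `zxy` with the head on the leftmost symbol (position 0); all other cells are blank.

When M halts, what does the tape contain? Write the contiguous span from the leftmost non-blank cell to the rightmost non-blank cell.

state=p0 head=0 tape=_[z]xy__   (p0,z)→(p2,_,R)
state=p2 head=1 tape=__[x]y__   (p2,x)→(p0,y,L)
state=p0 head=0 tape=_[_]yy__   (p0,_)→(p1,y,L)
state=p1 head=-1 tape=[_]yyy__   (p1,_)→(p4,y,R)
state=p4 head=0 tape=y[y]yy__   (p4,y)→(p1,x,L)
state=p1 head=-1 tape=[y]xyy__   (p1,y)→(p0,x,R)
state=p0 head=0 tape=x[x]yy__   (p0,x)→(p1,_,R)
state=p1 head=1 tape=x_[y]y__   (p1,y)→(p0,x,R)
state=p0 head=2 tape=x_x[y]__   (p0,y)→(p4,z,L)
state=p4 head=1 tape=x_[x]z__   (p4,x)→(p0,x,R)
state=p0 head=2 tape=x_x[z]__   (p0,z)→(p2,_,R)
state=p2 head=3 tape=x_x_[_]_   (p2,_)→(p3,x,L)
state=p3 head=2 tape=x_x[_]x_   (p3,_)→(p4,x,R)
state=p4 head=3 tape=x_xx[x]_   (p4,x)→(p0,x,R)
state=p0 head=4 tape=x_xxx[_]   (p0,_)→(p1,y,L)
state=p1 head=3 tape=x_xx[x]y
The non-blank tape span at halt is x_xxxy.

x_xxxy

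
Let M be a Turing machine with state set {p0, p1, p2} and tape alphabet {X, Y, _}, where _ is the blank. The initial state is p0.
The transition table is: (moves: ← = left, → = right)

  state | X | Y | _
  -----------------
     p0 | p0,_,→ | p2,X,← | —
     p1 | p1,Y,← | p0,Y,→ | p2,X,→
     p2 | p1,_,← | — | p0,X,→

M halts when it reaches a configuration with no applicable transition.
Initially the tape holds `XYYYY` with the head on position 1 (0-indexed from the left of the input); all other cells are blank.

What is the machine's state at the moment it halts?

p0

p0 | _X[Y]YYY_   read Y → write X, move ←, go to p2
p2 | _[X]XYYY_   read X → write _, move ←, go to p1
p1 | [_]_XYYY_   read _ → write X, move →, go to p2
p2 | X[_]XYYY_   read _ → write X, move →, go to p0
p0 | XX[X]YYY_   read X → write _, move →, go to p0
p0 | XX_[Y]YY_   read Y → write X, move ←, go to p2
p2 | XX[_]XYY_   read _ → write X, move →, go to p0
p0 | XXX[X]YY_   read X → write _, move →, go to p0
p0 | XXX_[Y]Y_   read Y → write X, move ←, go to p2
p2 | XXX[_]XY_   read _ → write X, move →, go to p0
p0 | XXXX[X]Y_   read X → write _, move →, go to p0
p0 | XXXX_[Y]_   read Y → write X, move ←, go to p2
p2 | XXXX[_]X_   read _ → write X, move →, go to p0
p0 | XXXXX[X]_   read X → write _, move →, go to p0
p0 | XXXXX_[_]
No transition is defined for (p0, _); M halts in state p0.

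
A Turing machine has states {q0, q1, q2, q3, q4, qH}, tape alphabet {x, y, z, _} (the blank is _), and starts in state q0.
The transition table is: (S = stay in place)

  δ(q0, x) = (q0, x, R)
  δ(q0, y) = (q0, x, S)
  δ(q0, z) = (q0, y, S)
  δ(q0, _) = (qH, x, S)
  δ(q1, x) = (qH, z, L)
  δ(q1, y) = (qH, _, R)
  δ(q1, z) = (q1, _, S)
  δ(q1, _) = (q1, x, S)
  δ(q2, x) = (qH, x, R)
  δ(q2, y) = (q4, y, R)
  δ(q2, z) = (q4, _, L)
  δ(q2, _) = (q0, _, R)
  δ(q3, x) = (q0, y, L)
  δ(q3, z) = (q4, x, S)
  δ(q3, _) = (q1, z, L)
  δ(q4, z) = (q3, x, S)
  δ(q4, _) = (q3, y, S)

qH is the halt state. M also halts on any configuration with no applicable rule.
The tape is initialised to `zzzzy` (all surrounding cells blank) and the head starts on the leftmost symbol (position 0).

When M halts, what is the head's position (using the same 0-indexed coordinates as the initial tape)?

state=q0 head=0 tape=[z]zzzy_   (q0,z)→(q0,y,S)
state=q0 head=0 tape=[y]zzzy_   (q0,y)→(q0,x,S)
state=q0 head=0 tape=[x]zzzy_   (q0,x)→(q0,x,R)
state=q0 head=1 tape=x[z]zzy_   (q0,z)→(q0,y,S)
state=q0 head=1 tape=x[y]zzy_   (q0,y)→(q0,x,S)
state=q0 head=1 tape=x[x]zzy_   (q0,x)→(q0,x,R)
state=q0 head=2 tape=xx[z]zy_   (q0,z)→(q0,y,S)
state=q0 head=2 tape=xx[y]zy_   (q0,y)→(q0,x,S)
state=q0 head=2 tape=xx[x]zy_   (q0,x)→(q0,x,R)
state=q0 head=3 tape=xxx[z]y_   (q0,z)→(q0,y,S)
state=q0 head=3 tape=xxx[y]y_   (q0,y)→(q0,x,S)
state=q0 head=3 tape=xxx[x]y_   (q0,x)→(q0,x,R)
state=q0 head=4 tape=xxxx[y]_   (q0,y)→(q0,x,S)
state=q0 head=4 tape=xxxx[x]_   (q0,x)→(q0,x,R)
state=q0 head=5 tape=xxxxx[_]   (q0,_)→(qH,x,S)
state=qH head=5 tape=xxxxx[x]
At halt the head is at cell 5.

5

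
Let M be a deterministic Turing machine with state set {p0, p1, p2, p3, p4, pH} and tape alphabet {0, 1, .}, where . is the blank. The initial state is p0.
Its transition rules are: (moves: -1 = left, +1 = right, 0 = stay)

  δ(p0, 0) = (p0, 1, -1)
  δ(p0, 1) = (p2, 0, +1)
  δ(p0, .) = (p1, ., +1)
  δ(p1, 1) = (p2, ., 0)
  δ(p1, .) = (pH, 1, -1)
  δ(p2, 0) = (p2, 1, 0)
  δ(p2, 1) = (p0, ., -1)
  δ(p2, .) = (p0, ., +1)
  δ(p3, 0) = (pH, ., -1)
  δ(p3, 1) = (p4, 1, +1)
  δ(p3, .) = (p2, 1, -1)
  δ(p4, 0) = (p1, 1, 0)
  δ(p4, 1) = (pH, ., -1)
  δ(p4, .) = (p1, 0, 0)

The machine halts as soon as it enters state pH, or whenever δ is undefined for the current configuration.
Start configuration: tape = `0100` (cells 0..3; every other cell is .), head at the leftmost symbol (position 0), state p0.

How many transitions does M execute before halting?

p0 | .[0]100   read 0 → write 1, move -1, go to p0
p0 | [.]1100   read . → write ., move +1, go to p1
p1 | .[1]100   read 1 → write ., move 0, go to p2
p2 | .[.]100   read . → write ., move +1, go to p0
p0 | ..[1]00   read 1 → write 0, move +1, go to p2
p2 | ..0[0]0   read 0 → write 1, move 0, go to p2
p2 | ..0[1]0   read 1 → write ., move -1, go to p0
p0 | ..[0].0   read 0 → write 1, move -1, go to p0
p0 | .[.]1.0   read . → write ., move +1, go to p1
p1 | ..[1].0   read 1 → write ., move 0, go to p2
p2 | ..[.].0   read . → write ., move +1, go to p0
p0 | ...[.]0   read . → write ., move +1, go to p1
p1 | ....[0]
M halts after 12 transitions.

12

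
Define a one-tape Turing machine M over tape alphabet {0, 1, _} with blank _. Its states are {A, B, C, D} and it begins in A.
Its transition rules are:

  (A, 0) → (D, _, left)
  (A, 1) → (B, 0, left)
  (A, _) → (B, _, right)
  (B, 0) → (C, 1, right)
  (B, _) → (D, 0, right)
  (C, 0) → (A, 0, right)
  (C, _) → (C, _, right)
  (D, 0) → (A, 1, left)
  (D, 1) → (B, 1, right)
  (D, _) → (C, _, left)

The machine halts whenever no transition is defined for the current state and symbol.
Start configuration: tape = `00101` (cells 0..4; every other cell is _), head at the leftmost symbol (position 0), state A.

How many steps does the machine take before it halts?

A | __[0]0101   read 0 → write _, move left, go to D
D | _[_]_0101   read _ → write _, move left, go to C
C | [_]__0101   read _ → write _, move right, go to C
C | _[_]_0101   read _ → write _, move right, go to C
C | __[_]0101   read _ → write _, move right, go to C
C | ___[0]101   read 0 → write 0, move right, go to A
A | ___0[1]01   read 1 → write 0, move left, go to B
B | ___[0]001   read 0 → write 1, move right, go to C
C | ___1[0]01   read 0 → write 0, move right, go to A
A | ___10[0]1   read 0 → write _, move left, go to D
D | ___1[0]_1   read 0 → write 1, move left, go to A
A | ___[1]1_1   read 1 → write 0, move left, go to B
B | __[_]01_1   read _ → write 0, move right, go to D
D | __0[0]1_1   read 0 → write 1, move left, go to A
A | __[0]11_1   read 0 → write _, move left, go to D
D | _[_]_11_1   read _ → write _, move left, go to C
C | [_]__11_1   read _ → write _, move right, go to C
C | _[_]_11_1   read _ → write _, move right, go to C
C | __[_]11_1   read _ → write _, move right, go to C
C | ___[1]1_1
M halts after 19 transitions.

19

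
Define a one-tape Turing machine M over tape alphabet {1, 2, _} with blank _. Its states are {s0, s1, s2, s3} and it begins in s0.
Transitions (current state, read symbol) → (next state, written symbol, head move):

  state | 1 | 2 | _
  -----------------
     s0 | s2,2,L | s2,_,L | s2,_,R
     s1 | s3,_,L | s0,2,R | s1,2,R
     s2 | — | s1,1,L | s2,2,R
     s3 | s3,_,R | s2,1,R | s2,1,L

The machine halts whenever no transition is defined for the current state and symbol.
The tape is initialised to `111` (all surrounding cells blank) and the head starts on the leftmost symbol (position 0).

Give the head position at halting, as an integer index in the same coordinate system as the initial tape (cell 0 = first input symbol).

s0 | ____[1]11   read 1 → write 2, move L, go to s2
s2 | ___[_]211   read _ → write 2, move R, go to s2
s2 | ___2[2]11   read 2 → write 1, move L, go to s1
s1 | ___[2]111   read 2 → write 2, move R, go to s0
s0 | ___2[1]11   read 1 → write 2, move L, go to s2
s2 | ___[2]211   read 2 → write 1, move L, go to s1
s1 | __[_]1211   read _ → write 2, move R, go to s1
s1 | __2[1]211   read 1 → write _, move L, go to s3
s3 | __[2]_211   read 2 → write 1, move R, go to s2
s2 | __1[_]211   read _ → write 2, move R, go to s2
s2 | __12[2]11   read 2 → write 1, move L, go to s1
s1 | __1[2]111   read 2 → write 2, move R, go to s0
s0 | __12[1]11   read 1 → write 2, move L, go to s2
s2 | __1[2]211   read 2 → write 1, move L, go to s1
s1 | __[1]1211   read 1 → write _, move L, go to s3
s3 | _[_]_1211   read _ → write 1, move L, go to s2
s2 | [_]1_1211   read _ → write 2, move R, go to s2
s2 | 2[1]_1211
At halt the head is at cell -3.

-3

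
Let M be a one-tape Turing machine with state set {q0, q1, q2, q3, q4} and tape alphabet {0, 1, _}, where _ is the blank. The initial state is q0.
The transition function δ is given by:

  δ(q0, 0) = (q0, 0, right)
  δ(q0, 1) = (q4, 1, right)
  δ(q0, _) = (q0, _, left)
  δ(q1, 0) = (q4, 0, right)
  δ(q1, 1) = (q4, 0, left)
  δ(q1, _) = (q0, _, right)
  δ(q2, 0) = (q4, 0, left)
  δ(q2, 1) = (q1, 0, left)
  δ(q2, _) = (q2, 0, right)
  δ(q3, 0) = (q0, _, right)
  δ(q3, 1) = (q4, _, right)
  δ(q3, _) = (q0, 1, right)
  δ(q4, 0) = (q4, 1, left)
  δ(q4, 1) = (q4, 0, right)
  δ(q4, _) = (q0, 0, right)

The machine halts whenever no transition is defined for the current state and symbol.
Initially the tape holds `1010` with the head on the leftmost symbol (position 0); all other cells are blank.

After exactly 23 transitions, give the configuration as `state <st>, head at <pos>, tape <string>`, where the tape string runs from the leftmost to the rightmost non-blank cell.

q0 | _[1]010__   read 1 → write 1, move right, go to q4
q4 | _1[0]10__   read 0 → write 1, move left, go to q4
q4 | _[1]110__   read 1 → write 0, move right, go to q4
q4 | _0[1]10__   read 1 → write 0, move right, go to q4
q4 | _00[1]0__   read 1 → write 0, move right, go to q4
q4 | _000[0]__   read 0 → write 1, move left, go to q4
q4 | _00[0]1__   read 0 → write 1, move left, go to q4
q4 | _0[0]11__   read 0 → write 1, move left, go to q4
q4 | _[0]111__   read 0 → write 1, move left, go to q4
q4 | [_]1111__   read _ → write 0, move right, go to q0
q0 | 0[1]111__   read 1 → write 1, move right, go to q4
q4 | 01[1]11__   read 1 → write 0, move right, go to q4
q4 | 010[1]1__   read 1 → write 0, move right, go to q4
q4 | 0100[1]__   read 1 → write 0, move right, go to q4
q4 | 01000[_]_   read _ → write 0, move right, go to q0
q0 | 010000[_]   read _ → write _, move left, go to q0
q0 | 01000[0]_   read 0 → write 0, move right, go to q0
q0 | 010000[_]   read _ → write _, move left, go to q0
q0 | 01000[0]_   read 0 → write 0, move right, go to q0
q0 | 010000[_]   read _ → write _, move left, go to q0
q0 | 01000[0]_   read 0 → write 0, move right, go to q0
q0 | 010000[_]   read _ → write _, move left, go to q0
q0 | 01000[0]_   read 0 → write 0, move right, go to q0
q0 | 010000[_]
After 23 steps: state q0, head at 5, tape 010000.

state q0, head at 5, tape 010000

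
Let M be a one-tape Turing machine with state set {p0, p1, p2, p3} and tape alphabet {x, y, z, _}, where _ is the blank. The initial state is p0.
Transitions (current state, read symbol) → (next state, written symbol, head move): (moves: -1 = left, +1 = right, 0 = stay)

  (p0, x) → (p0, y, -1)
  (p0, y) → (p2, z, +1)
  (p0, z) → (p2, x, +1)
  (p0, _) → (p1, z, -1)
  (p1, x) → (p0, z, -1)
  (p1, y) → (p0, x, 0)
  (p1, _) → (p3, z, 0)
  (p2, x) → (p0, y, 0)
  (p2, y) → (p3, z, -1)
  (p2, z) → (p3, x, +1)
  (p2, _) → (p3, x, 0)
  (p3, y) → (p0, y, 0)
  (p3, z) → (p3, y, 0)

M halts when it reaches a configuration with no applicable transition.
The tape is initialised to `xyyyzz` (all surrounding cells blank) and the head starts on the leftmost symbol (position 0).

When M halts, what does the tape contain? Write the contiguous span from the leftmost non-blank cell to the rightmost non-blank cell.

state=p0 head=0 tape=__[x]yyyzz_   (p0,x)→(p0,y,-1)
state=p0 head=-1 tape=_[_]yyyyzz_   (p0,_)→(p1,z,-1)
state=p1 head=-2 tape=[_]zyyyyzz_   (p1,_)→(p3,z,0)
state=p3 head=-2 tape=[z]zyyyyzz_   (p3,z)→(p3,y,0)
state=p3 head=-2 tape=[y]zyyyyzz_   (p3,y)→(p0,y,0)
state=p0 head=-2 tape=[y]zyyyyzz_   (p0,y)→(p2,z,+1)
state=p2 head=-1 tape=z[z]yyyyzz_   (p2,z)→(p3,x,+1)
state=p3 head=0 tape=zx[y]yyyzz_   (p3,y)→(p0,y,0)
state=p0 head=0 tape=zx[y]yyyzz_   (p0,y)→(p2,z,+1)
state=p2 head=1 tape=zxz[y]yyzz_   (p2,y)→(p3,z,-1)
state=p3 head=0 tape=zx[z]zyyzz_   (p3,z)→(p3,y,0)
state=p3 head=0 tape=zx[y]zyyzz_   (p3,y)→(p0,y,0)
state=p0 head=0 tape=zx[y]zyyzz_   (p0,y)→(p2,z,+1)
state=p2 head=1 tape=zxz[z]yyzz_   (p2,z)→(p3,x,+1)
state=p3 head=2 tape=zxzx[y]yzz_   (p3,y)→(p0,y,0)
state=p0 head=2 tape=zxzx[y]yzz_   (p0,y)→(p2,z,+1)
state=p2 head=3 tape=zxzxz[y]zz_   (p2,y)→(p3,z,-1)
state=p3 head=2 tape=zxzx[z]zzz_   (p3,z)→(p3,y,0)
state=p3 head=2 tape=zxzx[y]zzz_   (p3,y)→(p0,y,0)
state=p0 head=2 tape=zxzx[y]zzz_   (p0,y)→(p2,z,+1)
state=p2 head=3 tape=zxzxz[z]zz_   (p2,z)→(p3,x,+1)
state=p3 head=4 tape=zxzxzx[z]z_   (p3,z)→(p3,y,0)
state=p3 head=4 tape=zxzxzx[y]z_   (p3,y)→(p0,y,0)
state=p0 head=4 tape=zxzxzx[y]z_   (p0,y)→(p2,z,+1)
state=p2 head=5 tape=zxzxzxz[z]_   (p2,z)→(p3,x,+1)
state=p3 head=6 tape=zxzxzxzx[_]
The non-blank tape span at halt is zxzxzxzx.

zxzxzxzx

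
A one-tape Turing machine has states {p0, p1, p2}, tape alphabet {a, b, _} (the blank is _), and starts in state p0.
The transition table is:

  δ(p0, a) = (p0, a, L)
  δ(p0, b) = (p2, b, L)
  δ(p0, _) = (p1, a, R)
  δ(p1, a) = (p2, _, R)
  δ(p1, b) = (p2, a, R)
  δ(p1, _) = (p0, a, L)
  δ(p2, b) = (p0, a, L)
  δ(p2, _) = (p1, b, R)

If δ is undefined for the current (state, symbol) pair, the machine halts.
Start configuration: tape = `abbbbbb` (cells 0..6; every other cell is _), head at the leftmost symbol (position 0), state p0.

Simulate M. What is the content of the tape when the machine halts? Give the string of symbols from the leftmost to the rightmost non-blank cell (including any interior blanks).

aaaaaaabaa

p0 | _[a]bbbbbb__   read a → write a, move L, go to p0
p0 | [_]abbbbbb__   read _ → write a, move R, go to p1
p1 | a[a]bbbbbb__   read a → write _, move R, go to p2
p2 | a_[b]bbbbb__   read b → write a, move L, go to p0
p0 | a[_]abbbbb__   read _ → write a, move R, go to p1
p1 | aa[a]bbbbb__   read a → write _, move R, go to p2
p2 | aa_[b]bbbb__   read b → write a, move L, go to p0
p0 | aa[_]abbbb__   read _ → write a, move R, go to p1
p1 | aaa[a]bbbb__   read a → write _, move R, go to p2
p2 | aaa_[b]bbb__   read b → write a, move L, go to p0
p0 | aaa[_]abbb__   read _ → write a, move R, go to p1
p1 | aaaa[a]bbb__   read a → write _, move R, go to p2
p2 | aaaa_[b]bb__   read b → write a, move L, go to p0
p0 | aaaa[_]abb__   read _ → write a, move R, go to p1
p1 | aaaaa[a]bb__   read a → write _, move R, go to p2
p2 | aaaaa_[b]b__   read b → write a, move L, go to p0
p0 | aaaaa[_]ab__   read _ → write a, move R, go to p1
p1 | aaaaaa[a]b__   read a → write _, move R, go to p2
p2 | aaaaaa_[b]__   read b → write a, move L, go to p0
p0 | aaaaaa[_]a__   read _ → write a, move R, go to p1
p1 | aaaaaaa[a]__   read a → write _, move R, go to p2
p2 | aaaaaaa_[_]_   read _ → write b, move R, go to p1
p1 | aaaaaaa_b[_]   read _ → write a, move L, go to p0
p0 | aaaaaaa_[b]a   read b → write b, move L, go to p2
p2 | aaaaaaa[_]ba   read _ → write b, move R, go to p1
p1 | aaaaaaab[b]a   read b → write a, move R, go to p2
p2 | aaaaaaaba[a]
The non-blank tape span at halt is aaaaaaabaa.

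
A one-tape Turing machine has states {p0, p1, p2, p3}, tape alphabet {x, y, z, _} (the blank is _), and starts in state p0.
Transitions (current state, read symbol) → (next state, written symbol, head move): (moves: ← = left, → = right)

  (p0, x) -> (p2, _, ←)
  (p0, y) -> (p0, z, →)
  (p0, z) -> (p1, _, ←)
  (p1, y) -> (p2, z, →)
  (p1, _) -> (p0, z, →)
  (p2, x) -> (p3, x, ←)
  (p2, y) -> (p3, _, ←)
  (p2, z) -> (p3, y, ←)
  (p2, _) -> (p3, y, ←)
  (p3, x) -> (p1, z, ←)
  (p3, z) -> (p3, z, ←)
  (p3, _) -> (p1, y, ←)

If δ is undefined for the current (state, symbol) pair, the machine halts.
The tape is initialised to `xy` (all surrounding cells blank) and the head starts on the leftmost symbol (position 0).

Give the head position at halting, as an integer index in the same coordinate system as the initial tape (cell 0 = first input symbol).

state=p0 head=0 tape=___[x]y   (p0,x)→(p2,_,←)
state=p2 head=-1 tape=__[_]_y   (p2,_)→(p3,y,←)
state=p3 head=-2 tape=_[_]y_y   (p3,_)→(p1,y,←)
state=p1 head=-3 tape=[_]yy_y   (p1,_)→(p0,z,→)
state=p0 head=-2 tape=z[y]y_y   (p0,y)→(p0,z,→)
state=p0 head=-1 tape=zz[y]_y   (p0,y)→(p0,z,→)
state=p0 head=0 tape=zzz[_]y
At halt the head is at cell 0.

0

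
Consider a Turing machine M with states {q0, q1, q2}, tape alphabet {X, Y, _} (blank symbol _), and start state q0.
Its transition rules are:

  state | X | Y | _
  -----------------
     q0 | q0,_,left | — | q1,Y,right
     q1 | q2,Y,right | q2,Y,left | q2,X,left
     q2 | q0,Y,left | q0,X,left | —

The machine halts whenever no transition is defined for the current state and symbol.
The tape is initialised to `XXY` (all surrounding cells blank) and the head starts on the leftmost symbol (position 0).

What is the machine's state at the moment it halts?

q0

state=q0 head=0 tape=__[X]XY   (q0,X)→(q0,_,left)
state=q0 head=-1 tape=_[_]_XY   (q0,_)→(q1,Y,right)
state=q1 head=0 tape=_Y[_]XY   (q1,_)→(q2,X,left)
state=q2 head=-1 tape=_[Y]XXY   (q2,Y)→(q0,X,left)
state=q0 head=-2 tape=[_]XXXY   (q0,_)→(q1,Y,right)
state=q1 head=-1 tape=Y[X]XXY   (q1,X)→(q2,Y,right)
state=q2 head=0 tape=YY[X]XY   (q2,X)→(q0,Y,left)
state=q0 head=-1 tape=Y[Y]YXY
No transition is defined for (q0, Y); M halts in state q0.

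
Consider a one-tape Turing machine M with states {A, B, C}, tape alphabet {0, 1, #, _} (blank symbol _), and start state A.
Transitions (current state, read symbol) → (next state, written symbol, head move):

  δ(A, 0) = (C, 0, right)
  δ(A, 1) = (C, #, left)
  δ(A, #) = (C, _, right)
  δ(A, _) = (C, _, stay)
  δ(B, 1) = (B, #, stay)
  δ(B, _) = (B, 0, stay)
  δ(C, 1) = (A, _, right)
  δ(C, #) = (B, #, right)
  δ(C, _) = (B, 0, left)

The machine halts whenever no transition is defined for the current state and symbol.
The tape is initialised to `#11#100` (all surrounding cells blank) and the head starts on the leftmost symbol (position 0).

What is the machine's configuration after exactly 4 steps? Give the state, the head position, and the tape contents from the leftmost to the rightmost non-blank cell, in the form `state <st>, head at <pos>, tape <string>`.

state B, head at 0, tape 0##100

A | [#]11#100   read # → write _, move right, go to C
C | _[1]1#100   read 1 → write _, move right, go to A
A | __[1]#100   read 1 → write #, move left, go to C
C | _[_]##100   read _ → write 0, move left, go to B
B | [_]0##100
After 4 steps: state B, head at 0, tape 0##100.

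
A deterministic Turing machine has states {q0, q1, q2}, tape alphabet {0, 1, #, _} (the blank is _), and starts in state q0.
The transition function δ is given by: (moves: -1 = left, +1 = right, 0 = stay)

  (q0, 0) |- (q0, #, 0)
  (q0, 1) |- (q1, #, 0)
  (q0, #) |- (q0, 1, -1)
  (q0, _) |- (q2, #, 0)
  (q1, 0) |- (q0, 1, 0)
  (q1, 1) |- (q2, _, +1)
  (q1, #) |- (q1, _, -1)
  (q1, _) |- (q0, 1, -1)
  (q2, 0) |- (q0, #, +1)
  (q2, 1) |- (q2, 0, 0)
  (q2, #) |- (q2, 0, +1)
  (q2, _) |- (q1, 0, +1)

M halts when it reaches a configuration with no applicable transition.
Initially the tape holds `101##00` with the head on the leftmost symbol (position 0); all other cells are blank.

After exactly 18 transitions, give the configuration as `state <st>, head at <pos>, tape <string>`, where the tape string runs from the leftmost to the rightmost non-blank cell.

state q0, head at -2, tape 1____##00

state=q0 head=0 tape=__[1]01##00   (q0,1)→(q1,#,0)
state=q1 head=0 tape=__[#]01##00   (q1,#)→(q1,_,-1)
state=q1 head=-1 tape=_[_]_01##00   (q1,_)→(q0,1,-1)
state=q0 head=-2 tape=[_]1_01##00   (q0,_)→(q2,#,0)
state=q2 head=-2 tape=[#]1_01##00   (q2,#)→(q2,0,+1)
state=q2 head=-1 tape=0[1]_01##00   (q2,1)→(q2,0,0)
state=q2 head=-1 tape=0[0]_01##00   (q2,0)→(q0,#,+1)
state=q0 head=0 tape=0#[_]01##00   (q0,_)→(q2,#,0)
state=q2 head=0 tape=0#[#]01##00   (q2,#)→(q2,0,+1)
state=q2 head=1 tape=0#0[0]1##00   (q2,0)→(q0,#,+1)
state=q0 head=2 tape=0#0#[1]##00   (q0,1)→(q1,#,0)
state=q1 head=2 tape=0#0#[#]##00   (q1,#)→(q1,_,-1)
state=q1 head=1 tape=0#0[#]_##00   (q1,#)→(q1,_,-1)
state=q1 head=0 tape=0#[0]__##00   (q1,0)→(q0,1,0)
state=q0 head=0 tape=0#[1]__##00   (q0,1)→(q1,#,0)
state=q1 head=0 tape=0#[#]__##00   (q1,#)→(q1,_,-1)
state=q1 head=-1 tape=0[#]___##00   (q1,#)→(q1,_,-1)
state=q1 head=-2 tape=[0]____##00   (q1,0)→(q0,1,0)
state=q0 head=-2 tape=[1]____##00
After 18 steps: state q0, head at -2, tape 1____##00.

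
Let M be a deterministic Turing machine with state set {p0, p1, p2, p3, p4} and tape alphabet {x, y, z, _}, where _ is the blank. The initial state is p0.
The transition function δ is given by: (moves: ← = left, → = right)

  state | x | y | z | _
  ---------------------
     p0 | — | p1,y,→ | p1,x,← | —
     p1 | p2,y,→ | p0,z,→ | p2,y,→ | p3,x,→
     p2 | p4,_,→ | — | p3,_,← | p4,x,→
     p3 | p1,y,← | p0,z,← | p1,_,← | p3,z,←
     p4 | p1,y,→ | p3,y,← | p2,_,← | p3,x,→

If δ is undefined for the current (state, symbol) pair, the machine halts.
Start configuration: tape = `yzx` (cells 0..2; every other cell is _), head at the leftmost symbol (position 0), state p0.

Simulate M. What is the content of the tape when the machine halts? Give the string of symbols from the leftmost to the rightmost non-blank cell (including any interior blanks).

yyxzz

state=p0 head=0 tape=[y]zx__   (p0,y)→(p1,y,→)
state=p1 head=1 tape=y[z]x__   (p1,z)→(p2,y,→)
state=p2 head=2 tape=yy[x]__   (p2,x)→(p4,_,→)
state=p4 head=3 tape=yy_[_]_   (p4,_)→(p3,x,→)
state=p3 head=4 tape=yy_x[_]   (p3,_)→(p3,z,←)
state=p3 head=3 tape=yy_[x]z   (p3,x)→(p1,y,←)
state=p1 head=2 tape=yy[_]yz   (p1,_)→(p3,x,→)
state=p3 head=3 tape=yyx[y]z   (p3,y)→(p0,z,←)
state=p0 head=2 tape=yy[x]zz
The non-blank tape span at halt is yyxzz.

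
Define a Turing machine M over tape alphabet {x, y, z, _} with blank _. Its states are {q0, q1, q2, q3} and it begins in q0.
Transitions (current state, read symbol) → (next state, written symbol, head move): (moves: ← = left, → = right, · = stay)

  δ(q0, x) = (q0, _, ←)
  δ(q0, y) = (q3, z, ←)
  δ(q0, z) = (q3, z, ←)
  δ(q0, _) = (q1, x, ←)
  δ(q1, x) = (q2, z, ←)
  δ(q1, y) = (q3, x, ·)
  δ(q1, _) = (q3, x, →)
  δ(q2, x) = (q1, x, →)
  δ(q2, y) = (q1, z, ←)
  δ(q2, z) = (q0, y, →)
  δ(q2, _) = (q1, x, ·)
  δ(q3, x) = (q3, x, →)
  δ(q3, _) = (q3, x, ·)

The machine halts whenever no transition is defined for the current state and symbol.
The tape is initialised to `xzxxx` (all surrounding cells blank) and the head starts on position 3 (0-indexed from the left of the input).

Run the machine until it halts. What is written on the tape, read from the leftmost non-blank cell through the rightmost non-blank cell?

q0 | xzx[x]x   read x → write _, move ←, go to q0
q0 | xz[x]_x   read x → write _, move ←, go to q0
q0 | x[z]__x   read z → write z, move ←, go to q3
q3 | [x]z__x   read x → write x, move →, go to q3
q3 | x[z]__x
The non-blank tape span at halt is xz__x.

xz__x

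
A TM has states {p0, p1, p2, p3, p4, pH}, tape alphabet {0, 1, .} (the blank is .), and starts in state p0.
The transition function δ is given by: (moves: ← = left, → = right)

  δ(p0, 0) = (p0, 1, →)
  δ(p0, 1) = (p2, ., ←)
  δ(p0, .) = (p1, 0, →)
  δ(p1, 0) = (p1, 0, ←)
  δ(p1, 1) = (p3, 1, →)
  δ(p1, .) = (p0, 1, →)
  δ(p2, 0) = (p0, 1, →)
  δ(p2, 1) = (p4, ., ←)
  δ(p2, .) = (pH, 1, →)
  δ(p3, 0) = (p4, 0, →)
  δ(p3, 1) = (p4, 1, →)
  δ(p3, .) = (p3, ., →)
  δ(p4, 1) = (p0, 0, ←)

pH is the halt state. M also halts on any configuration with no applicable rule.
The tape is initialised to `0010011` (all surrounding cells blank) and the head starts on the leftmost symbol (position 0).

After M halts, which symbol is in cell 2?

state=p0 head=0 tape=..[0]010011   (p0,0)→(p0,1,→)
state=p0 head=1 tape=..1[0]10011   (p0,0)→(p0,1,→)
state=p0 head=2 tape=..11[1]0011   (p0,1)→(p2,.,←)
state=p2 head=1 tape=..1[1].0011   (p2,1)→(p4,.,←)
state=p4 head=0 tape=..[1]..0011   (p4,1)→(p0,0,←)
state=p0 head=-1 tape=.[.]0..0011   (p0,.)→(p1,0,→)
state=p1 head=0 tape=.0[0]..0011   (p1,0)→(p1,0,←)
state=p1 head=-1 tape=.[0]0..0011   (p1,0)→(p1,0,←)
state=p1 head=-2 tape=[.]00..0011   (p1,.)→(p0,1,→)
state=p0 head=-1 tape=1[0]0..0011   (p0,0)→(p0,1,→)
state=p0 head=0 tape=11[0]..0011   (p0,0)→(p0,1,→)
state=p0 head=1 tape=111[.].0011   (p0,.)→(p1,0,→)
state=p1 head=2 tape=1110[.]0011   (p1,.)→(p0,1,→)
state=p0 head=3 tape=11101[0]011   (p0,0)→(p0,1,→)
state=p0 head=4 tape=111011[0]11   (p0,0)→(p0,1,→)
state=p0 head=5 tape=1110111[1]1   (p0,1)→(p2,.,←)
state=p2 head=4 tape=111011[1].1   (p2,1)→(p4,.,←)
state=p4 head=3 tape=11101[1]..1   (p4,1)→(p0,0,←)
state=p0 head=2 tape=1110[1]0..1   (p0,1)→(p2,.,←)
state=p2 head=1 tape=111[0].0..1   (p2,0)→(p0,1,→)
state=p0 head=2 tape=1111[.]0..1   (p0,.)→(p1,0,→)
state=p1 head=3 tape=11110[0]..1   (p1,0)→(p1,0,←)
state=p1 head=2 tape=1111[0]0..1   (p1,0)→(p1,0,←)
state=p1 head=1 tape=111[1]00..1   (p1,1)→(p3,1,→)
state=p3 head=2 tape=1111[0]0..1   (p3,0)→(p4,0,→)
state=p4 head=3 tape=11110[0]..1
Cell 2 holds 0 when M halts.

0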